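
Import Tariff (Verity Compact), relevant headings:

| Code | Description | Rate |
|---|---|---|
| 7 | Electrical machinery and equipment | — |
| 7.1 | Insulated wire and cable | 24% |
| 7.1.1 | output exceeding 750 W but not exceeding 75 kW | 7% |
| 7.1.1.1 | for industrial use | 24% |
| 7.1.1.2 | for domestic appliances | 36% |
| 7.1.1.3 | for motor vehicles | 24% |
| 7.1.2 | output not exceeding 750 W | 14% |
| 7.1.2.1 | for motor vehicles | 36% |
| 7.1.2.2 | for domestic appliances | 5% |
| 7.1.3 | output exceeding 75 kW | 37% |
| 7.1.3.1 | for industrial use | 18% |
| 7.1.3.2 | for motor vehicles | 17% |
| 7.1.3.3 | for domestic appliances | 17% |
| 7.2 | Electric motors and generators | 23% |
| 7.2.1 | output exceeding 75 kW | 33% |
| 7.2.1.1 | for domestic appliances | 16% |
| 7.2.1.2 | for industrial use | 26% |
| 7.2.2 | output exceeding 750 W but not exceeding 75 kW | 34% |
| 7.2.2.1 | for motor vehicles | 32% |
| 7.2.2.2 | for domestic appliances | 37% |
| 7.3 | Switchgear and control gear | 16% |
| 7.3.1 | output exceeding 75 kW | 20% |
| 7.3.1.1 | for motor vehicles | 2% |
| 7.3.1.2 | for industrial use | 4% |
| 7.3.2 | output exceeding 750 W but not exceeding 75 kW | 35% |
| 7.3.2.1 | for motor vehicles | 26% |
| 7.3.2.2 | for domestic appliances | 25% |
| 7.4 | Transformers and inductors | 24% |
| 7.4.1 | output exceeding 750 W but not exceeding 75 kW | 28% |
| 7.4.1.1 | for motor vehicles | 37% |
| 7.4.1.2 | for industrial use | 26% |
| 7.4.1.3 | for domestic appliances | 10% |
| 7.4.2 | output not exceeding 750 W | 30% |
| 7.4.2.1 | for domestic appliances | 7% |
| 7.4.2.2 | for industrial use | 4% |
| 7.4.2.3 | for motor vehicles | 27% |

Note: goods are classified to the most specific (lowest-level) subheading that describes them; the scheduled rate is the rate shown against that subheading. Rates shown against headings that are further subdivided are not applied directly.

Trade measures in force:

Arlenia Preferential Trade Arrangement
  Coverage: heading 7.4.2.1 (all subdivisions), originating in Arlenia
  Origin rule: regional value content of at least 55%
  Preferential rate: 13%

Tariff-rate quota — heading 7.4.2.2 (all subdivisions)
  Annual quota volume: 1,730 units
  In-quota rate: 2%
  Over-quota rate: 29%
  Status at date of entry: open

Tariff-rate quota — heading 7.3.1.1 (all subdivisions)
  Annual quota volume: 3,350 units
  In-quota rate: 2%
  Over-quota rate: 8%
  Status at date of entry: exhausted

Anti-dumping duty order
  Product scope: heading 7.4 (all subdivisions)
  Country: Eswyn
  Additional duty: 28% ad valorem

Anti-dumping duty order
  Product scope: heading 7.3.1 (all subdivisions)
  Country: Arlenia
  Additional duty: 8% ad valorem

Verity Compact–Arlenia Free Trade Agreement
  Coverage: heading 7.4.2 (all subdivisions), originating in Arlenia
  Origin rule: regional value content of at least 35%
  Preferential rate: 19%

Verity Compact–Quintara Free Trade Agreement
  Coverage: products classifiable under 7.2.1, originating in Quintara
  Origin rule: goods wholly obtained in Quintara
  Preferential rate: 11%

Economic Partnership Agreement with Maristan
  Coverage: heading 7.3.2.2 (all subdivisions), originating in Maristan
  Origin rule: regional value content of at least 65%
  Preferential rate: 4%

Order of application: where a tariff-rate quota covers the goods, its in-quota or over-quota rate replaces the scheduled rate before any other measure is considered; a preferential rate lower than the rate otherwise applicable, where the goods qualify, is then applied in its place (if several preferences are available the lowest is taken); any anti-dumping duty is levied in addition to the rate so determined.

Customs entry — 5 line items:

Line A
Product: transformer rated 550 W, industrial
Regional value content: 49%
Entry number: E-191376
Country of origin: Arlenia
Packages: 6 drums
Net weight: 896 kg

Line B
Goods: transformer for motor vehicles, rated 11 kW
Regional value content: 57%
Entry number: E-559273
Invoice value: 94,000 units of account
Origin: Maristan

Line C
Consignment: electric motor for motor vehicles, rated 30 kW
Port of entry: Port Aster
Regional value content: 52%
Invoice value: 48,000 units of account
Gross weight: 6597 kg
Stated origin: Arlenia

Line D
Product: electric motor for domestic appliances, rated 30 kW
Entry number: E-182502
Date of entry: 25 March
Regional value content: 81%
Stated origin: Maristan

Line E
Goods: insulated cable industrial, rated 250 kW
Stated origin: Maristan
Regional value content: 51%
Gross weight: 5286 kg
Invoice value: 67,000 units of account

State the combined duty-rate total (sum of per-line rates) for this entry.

126%

Line A: transformer → 7.4; rated 550 W → 7.4.2; industrial → 7.4.2.2. Scheduled 4%. quota on 7.4.2.2 open → in-quota 2%; Arlenia agreement on 7.4.2.1: 7.4.2.2 not covered; Arlenia agreement on 7.4.2: RVC ≥ 35% → 19% available; preference 19% not lower than 2% → no reduction. → 2%.
Line B: transformer → 7.4; rated 11 kW → 7.4.1; for motor vehicles → 7.4.1.1. Scheduled 37%. Maristan agreement on 7.3.2.2: 7.4.1.1 not covered. → 37%.
Line C: electric motor → 7.2; rated 30 kW → 7.2.2; for motor vehicles → 7.2.2.1. Scheduled 32%. Arlenia agreement on 7.4.2.1: 7.2.2.1 not covered; Arlenia agreement on 7.4.2: 7.2.2.1 not covered. → 32%.
Line D: electric motor → 7.2; rated 30 kW → 7.2.2; for domestic appliances → 7.2.2.2. Scheduled 37%. Maristan agreement on 7.3.2.2: 7.2.2.2 not covered. → 37%.
Line E: insulated cable → 7.1; rated 250 kW → 7.1.3; industrial → 7.1.3.1. Scheduled 18%. Maristan agreement on 7.3.2.2: 7.1.3.1 not covered. → 18%.
Sum: 2% + 37% + 32% + 37% + 18% = 126%.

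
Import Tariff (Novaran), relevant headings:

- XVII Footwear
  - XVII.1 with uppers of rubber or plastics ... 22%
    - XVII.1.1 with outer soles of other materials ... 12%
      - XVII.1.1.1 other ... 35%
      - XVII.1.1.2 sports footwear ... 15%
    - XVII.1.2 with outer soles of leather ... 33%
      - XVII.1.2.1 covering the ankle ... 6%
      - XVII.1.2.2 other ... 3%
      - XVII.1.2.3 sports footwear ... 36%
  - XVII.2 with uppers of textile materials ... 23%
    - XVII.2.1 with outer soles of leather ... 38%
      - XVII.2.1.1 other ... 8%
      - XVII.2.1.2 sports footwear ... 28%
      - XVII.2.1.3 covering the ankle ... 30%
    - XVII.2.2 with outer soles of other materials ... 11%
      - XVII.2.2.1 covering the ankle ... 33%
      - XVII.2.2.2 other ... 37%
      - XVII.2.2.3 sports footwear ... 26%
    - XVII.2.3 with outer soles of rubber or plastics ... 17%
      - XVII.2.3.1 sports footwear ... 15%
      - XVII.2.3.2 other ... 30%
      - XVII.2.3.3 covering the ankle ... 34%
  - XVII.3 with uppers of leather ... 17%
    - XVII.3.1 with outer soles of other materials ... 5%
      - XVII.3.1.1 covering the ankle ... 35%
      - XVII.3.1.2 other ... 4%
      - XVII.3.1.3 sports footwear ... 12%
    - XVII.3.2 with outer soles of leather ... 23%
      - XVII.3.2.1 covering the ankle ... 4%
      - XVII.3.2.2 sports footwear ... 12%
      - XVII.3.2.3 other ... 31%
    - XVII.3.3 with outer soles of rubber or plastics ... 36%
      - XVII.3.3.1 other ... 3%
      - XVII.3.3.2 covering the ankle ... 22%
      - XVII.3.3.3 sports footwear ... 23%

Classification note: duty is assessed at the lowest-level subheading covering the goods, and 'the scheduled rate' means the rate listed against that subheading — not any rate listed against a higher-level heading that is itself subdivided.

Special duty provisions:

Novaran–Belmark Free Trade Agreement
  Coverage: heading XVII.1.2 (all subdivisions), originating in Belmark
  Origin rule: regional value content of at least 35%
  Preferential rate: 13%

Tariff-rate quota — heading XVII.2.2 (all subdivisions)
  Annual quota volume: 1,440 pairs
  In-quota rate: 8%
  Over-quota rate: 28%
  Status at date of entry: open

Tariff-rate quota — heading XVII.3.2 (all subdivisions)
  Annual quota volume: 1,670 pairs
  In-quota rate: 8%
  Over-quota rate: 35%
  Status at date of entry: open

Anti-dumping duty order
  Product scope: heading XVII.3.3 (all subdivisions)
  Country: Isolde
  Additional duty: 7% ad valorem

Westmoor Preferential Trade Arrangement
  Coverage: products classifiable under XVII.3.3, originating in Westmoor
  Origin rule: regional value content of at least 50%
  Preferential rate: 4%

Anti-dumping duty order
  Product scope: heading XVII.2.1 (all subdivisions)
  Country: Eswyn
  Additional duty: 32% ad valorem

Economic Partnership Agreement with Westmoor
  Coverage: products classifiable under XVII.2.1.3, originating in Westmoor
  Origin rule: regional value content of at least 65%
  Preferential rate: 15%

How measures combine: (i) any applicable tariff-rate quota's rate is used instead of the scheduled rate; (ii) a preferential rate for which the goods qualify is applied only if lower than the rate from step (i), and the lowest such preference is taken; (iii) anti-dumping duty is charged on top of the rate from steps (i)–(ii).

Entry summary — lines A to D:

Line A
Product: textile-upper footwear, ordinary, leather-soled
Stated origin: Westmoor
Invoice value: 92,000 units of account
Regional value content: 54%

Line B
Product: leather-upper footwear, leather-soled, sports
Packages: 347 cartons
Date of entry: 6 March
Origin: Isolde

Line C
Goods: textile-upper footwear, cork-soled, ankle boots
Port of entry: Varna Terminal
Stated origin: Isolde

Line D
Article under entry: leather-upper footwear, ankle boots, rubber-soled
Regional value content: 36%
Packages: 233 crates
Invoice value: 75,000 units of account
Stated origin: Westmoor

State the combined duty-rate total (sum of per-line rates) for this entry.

Line A: textile-upper → XVII.2; leather-soled → XVII.2.1; ordinary → XVII.2.1.1. Scheduled 8%. Westmoor agreement on XVII.3.3: XVII.2.1.1 not covered; Westmoor agreement on XVII.2.1.3: XVII.2.1.1 not covered. → 8%.
Line B: leather-upper → XVII.3; leather-soled → XVII.3.2; sports → XVII.3.2.2. Scheduled 12%. quota on XVII.3.2 open → in-quota 8%. → 8%.
Line C: textile-upper → XVII.2; cork-soled → XVII.2.2; ankle boots → XVII.2.2.1. Scheduled 33%. quota on XVII.2.2 open → in-quota 8%. → 8%.
Line D: leather-upper → XVII.3; rubber-soled → XVII.3.3; ankle boots → XVII.3.3.2. Scheduled 22%. Westmoor agreement on XVII.3.3: RVC < 50%; Westmoor agreement on XVII.2.1.3: XVII.3.3.2 not covered. → 22%.
Sum: 8% + 8% + 8% + 22% = 46%.

46%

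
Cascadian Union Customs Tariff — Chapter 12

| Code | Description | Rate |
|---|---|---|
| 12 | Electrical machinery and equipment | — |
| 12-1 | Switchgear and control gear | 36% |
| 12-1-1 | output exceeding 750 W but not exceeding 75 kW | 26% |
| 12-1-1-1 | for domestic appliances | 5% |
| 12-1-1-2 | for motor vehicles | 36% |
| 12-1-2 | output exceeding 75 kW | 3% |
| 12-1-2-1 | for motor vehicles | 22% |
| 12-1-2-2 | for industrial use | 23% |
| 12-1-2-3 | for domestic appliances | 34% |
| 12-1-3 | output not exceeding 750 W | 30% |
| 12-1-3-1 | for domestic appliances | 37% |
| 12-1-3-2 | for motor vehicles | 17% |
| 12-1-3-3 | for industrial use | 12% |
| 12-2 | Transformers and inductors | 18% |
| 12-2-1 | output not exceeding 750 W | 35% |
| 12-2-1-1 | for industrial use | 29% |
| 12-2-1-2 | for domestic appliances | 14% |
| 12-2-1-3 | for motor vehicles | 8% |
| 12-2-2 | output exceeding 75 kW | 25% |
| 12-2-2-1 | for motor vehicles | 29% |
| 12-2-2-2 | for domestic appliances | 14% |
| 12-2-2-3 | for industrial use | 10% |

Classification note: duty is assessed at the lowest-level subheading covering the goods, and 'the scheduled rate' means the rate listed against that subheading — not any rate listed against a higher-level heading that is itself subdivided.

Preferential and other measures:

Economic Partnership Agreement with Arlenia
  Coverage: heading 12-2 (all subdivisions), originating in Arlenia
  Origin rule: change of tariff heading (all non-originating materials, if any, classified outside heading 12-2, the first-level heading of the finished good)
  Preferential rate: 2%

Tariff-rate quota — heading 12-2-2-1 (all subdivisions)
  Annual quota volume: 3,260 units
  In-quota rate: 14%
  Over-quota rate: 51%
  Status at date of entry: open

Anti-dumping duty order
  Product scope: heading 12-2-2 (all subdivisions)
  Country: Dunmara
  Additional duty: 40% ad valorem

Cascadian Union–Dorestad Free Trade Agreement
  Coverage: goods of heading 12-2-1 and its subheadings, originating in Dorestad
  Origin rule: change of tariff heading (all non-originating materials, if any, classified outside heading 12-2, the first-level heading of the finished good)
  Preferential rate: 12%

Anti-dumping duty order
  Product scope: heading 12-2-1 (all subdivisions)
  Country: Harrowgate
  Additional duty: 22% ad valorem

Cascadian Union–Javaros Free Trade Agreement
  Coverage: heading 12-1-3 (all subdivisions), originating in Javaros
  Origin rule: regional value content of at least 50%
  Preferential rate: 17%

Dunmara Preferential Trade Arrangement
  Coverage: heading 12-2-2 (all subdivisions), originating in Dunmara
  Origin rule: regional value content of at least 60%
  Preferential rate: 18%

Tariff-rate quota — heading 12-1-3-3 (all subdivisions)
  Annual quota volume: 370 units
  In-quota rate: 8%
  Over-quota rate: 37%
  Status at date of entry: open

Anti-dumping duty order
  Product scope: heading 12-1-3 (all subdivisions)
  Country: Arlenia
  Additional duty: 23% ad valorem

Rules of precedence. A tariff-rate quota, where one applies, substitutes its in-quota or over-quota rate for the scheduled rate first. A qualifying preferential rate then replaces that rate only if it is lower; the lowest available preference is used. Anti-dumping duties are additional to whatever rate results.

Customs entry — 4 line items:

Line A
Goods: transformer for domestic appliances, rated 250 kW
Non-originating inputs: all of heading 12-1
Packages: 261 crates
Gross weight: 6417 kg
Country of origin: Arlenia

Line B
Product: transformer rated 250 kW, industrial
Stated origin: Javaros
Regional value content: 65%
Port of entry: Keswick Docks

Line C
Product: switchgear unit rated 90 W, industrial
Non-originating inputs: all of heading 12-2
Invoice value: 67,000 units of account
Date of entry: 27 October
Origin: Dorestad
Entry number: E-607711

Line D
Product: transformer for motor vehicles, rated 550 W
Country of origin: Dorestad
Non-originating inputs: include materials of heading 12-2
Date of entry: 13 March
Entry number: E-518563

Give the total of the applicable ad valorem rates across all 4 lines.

Line A: transformer → 12-2; rated 250 kW → 12-2-2; for domestic appliances → 12-2-2-2. Scheduled 14%. Arlenia agreement on 12-2: CTH met → 2% available; preferential 2%. → 2%.
Line B: transformer → 12-2; rated 250 kW → 12-2-2; industrial → 12-2-2-3. Scheduled 10%. Javaros agreement on 12-1-3: 12-2-2-3 not covered. → 10%.
Line C: switchgear unit → 12-1; rated 90 W → 12-1-3; industrial → 12-1-3-3. Scheduled 12%. quota on 12-1-3-3 open → in-quota 8%; Dorestad agreement on 12-2-1: 12-1-3-3 not covered. → 8%.
Line D: transformer → 12-2; rated 550 W → 12-2-1; for motor vehicles → 12-2-1-3. Scheduled 8%. Dorestad agreement on 12-2-1: CTH not met. → 8%.
Sum: 2% + 10% + 8% + 8% = 28%.

28%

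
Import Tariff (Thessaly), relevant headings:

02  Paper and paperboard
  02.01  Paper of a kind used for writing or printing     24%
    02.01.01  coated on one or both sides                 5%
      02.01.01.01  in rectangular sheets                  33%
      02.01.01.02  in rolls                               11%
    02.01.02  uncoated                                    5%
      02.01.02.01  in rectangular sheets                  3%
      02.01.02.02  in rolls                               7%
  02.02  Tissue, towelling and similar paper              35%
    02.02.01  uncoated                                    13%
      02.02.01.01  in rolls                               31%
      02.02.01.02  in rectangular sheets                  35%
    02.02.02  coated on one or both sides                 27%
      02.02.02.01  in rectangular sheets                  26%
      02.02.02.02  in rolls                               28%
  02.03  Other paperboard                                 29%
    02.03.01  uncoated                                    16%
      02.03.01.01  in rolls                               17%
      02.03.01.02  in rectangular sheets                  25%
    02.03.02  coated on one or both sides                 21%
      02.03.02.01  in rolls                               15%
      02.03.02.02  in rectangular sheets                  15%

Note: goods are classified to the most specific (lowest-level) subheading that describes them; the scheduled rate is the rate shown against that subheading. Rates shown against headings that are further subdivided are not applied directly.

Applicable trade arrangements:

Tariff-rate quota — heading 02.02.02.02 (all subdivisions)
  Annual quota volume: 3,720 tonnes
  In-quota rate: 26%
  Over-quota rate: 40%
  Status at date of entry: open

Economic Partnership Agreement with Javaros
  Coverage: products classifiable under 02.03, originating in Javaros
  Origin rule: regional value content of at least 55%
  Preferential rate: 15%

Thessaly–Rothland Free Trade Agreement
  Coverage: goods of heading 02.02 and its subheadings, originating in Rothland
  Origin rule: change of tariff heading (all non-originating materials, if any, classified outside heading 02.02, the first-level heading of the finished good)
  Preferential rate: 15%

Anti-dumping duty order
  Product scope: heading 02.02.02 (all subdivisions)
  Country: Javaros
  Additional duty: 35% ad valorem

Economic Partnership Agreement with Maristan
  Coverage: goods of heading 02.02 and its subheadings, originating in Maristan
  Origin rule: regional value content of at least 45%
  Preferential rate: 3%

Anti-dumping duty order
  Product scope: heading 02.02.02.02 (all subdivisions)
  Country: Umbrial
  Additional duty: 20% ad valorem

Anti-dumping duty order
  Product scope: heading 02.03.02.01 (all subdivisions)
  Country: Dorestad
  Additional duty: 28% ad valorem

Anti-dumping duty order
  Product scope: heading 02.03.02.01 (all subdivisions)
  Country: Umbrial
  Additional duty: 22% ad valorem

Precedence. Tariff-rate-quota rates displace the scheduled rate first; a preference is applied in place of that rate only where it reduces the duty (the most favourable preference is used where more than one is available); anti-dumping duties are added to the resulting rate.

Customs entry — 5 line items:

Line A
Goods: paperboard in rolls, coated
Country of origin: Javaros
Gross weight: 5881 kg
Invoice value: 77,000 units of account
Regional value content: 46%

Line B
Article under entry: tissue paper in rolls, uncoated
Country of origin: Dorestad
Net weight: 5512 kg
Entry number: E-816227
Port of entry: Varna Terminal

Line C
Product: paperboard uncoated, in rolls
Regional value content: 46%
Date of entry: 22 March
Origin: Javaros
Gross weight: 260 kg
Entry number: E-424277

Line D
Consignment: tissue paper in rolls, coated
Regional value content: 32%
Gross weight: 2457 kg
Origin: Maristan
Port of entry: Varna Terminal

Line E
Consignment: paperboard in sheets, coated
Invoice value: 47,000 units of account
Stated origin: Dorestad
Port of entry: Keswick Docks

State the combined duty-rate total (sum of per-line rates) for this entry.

104%

Line A: paperboard → 02.03; coated → 02.03.02; in rolls → 02.03.02.01. Scheduled 15%. Javaros agreement on 02.03: RVC < 55%. → 15%.
Line B: tissue paper → 02.02; uncoated → 02.02.01; in rolls → 02.02.01.01. Scheduled 31%. No special measure applies. → 31%.
Line C: paperboard → 02.03; uncoated → 02.03.01; in rolls → 02.03.01.01. Scheduled 17%. Javaros agreement on 02.03: RVC < 55%. → 17%.
Line D: tissue paper → 02.02; coated → 02.02.02; in rolls → 02.02.02.02. Scheduled 28%. quota on 02.02.02.02 open → in-quota 26%; Maristan agreement on 02.02: RVC < 45%. → 26%.
Line E: paperboard → 02.03; coated → 02.03.02; in sheets → 02.03.02.02. Scheduled 15%. No special measure applies. → 15%.
Sum: 15% + 31% + 17% + 26% + 15% = 104%.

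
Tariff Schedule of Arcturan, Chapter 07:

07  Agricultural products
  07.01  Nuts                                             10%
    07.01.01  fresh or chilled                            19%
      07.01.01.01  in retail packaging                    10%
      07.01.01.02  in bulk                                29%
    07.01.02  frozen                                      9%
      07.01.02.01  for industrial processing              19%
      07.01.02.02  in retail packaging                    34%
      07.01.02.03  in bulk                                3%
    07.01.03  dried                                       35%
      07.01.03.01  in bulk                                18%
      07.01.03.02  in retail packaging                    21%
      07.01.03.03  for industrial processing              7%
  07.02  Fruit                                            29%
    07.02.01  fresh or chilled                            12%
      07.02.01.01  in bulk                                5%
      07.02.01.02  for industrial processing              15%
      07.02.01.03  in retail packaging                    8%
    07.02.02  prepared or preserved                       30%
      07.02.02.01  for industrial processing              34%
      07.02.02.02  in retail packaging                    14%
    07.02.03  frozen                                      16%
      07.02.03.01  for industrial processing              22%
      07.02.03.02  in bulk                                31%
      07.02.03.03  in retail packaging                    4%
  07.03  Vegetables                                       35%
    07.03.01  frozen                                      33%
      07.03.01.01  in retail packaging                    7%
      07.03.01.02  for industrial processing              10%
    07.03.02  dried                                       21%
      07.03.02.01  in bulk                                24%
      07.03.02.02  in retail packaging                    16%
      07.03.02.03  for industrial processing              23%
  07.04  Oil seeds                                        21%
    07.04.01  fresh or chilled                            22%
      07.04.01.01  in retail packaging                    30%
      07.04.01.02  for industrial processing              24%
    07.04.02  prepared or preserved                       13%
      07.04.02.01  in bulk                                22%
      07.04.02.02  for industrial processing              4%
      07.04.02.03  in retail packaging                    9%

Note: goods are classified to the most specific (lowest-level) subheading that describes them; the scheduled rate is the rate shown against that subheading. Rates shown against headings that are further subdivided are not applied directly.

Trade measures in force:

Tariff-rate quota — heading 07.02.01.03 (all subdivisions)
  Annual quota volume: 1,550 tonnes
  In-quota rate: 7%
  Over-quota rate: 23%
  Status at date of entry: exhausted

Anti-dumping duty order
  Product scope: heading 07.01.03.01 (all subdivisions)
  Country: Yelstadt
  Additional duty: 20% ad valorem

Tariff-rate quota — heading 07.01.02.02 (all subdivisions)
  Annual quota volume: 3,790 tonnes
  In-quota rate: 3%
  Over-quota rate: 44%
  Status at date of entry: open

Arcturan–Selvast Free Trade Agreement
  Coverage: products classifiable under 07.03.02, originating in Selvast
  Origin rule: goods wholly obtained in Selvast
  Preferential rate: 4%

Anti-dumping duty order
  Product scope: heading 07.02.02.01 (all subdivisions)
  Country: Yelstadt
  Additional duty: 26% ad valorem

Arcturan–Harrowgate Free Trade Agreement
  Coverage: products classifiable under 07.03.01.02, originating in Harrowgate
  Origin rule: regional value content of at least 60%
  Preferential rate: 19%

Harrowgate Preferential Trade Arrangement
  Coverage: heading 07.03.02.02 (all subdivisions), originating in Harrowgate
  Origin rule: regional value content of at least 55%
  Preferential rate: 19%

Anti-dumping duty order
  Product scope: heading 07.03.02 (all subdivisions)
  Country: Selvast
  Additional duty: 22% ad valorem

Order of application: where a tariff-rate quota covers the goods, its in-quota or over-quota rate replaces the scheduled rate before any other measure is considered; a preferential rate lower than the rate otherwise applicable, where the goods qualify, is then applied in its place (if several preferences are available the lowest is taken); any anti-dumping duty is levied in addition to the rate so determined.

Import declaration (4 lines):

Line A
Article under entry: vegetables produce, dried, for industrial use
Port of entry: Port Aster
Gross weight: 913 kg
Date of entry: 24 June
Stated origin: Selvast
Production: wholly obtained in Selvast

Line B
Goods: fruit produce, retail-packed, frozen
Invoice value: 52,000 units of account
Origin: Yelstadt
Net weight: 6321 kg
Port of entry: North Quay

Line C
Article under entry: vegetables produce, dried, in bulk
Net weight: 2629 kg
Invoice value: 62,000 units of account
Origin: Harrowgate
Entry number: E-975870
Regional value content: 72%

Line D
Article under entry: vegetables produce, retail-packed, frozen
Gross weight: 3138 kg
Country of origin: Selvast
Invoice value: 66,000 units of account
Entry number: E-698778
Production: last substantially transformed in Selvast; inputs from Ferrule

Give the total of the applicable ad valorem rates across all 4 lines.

61%

Line A: vegetables → 07.03; dried → 07.03.02; for industrial use → 07.03.02.03. Scheduled 23%. Selvast agreement on 07.03.02: wholly obtained → 4% available; preferential 4%; anti-dumping (Selvast, 07.03.02): +22%; total 4% + 22% = 26%. → 26%.
Line B: fruit → 07.02; frozen → 07.02.03; retail-packed → 07.02.03.03. Scheduled 4%. No special measure applies. → 4%.
Line C: vegetables → 07.03; dried → 07.03.02; in bulk → 07.03.02.01. Scheduled 24%. Harrowgate agreement on 07.03.01.02: 07.03.02.01 not covered; Harrowgate agreement on 07.03.02.02: 07.03.02.01 not covered. → 24%.
Line D: vegetables → 07.03; frozen → 07.03.01; retail-packed → 07.03.01.01. Scheduled 7%. Selvast agreement on 07.03.02: 07.03.01.01 not covered. → 7%.
Sum: 26% + 4% + 24% + 7% = 61%.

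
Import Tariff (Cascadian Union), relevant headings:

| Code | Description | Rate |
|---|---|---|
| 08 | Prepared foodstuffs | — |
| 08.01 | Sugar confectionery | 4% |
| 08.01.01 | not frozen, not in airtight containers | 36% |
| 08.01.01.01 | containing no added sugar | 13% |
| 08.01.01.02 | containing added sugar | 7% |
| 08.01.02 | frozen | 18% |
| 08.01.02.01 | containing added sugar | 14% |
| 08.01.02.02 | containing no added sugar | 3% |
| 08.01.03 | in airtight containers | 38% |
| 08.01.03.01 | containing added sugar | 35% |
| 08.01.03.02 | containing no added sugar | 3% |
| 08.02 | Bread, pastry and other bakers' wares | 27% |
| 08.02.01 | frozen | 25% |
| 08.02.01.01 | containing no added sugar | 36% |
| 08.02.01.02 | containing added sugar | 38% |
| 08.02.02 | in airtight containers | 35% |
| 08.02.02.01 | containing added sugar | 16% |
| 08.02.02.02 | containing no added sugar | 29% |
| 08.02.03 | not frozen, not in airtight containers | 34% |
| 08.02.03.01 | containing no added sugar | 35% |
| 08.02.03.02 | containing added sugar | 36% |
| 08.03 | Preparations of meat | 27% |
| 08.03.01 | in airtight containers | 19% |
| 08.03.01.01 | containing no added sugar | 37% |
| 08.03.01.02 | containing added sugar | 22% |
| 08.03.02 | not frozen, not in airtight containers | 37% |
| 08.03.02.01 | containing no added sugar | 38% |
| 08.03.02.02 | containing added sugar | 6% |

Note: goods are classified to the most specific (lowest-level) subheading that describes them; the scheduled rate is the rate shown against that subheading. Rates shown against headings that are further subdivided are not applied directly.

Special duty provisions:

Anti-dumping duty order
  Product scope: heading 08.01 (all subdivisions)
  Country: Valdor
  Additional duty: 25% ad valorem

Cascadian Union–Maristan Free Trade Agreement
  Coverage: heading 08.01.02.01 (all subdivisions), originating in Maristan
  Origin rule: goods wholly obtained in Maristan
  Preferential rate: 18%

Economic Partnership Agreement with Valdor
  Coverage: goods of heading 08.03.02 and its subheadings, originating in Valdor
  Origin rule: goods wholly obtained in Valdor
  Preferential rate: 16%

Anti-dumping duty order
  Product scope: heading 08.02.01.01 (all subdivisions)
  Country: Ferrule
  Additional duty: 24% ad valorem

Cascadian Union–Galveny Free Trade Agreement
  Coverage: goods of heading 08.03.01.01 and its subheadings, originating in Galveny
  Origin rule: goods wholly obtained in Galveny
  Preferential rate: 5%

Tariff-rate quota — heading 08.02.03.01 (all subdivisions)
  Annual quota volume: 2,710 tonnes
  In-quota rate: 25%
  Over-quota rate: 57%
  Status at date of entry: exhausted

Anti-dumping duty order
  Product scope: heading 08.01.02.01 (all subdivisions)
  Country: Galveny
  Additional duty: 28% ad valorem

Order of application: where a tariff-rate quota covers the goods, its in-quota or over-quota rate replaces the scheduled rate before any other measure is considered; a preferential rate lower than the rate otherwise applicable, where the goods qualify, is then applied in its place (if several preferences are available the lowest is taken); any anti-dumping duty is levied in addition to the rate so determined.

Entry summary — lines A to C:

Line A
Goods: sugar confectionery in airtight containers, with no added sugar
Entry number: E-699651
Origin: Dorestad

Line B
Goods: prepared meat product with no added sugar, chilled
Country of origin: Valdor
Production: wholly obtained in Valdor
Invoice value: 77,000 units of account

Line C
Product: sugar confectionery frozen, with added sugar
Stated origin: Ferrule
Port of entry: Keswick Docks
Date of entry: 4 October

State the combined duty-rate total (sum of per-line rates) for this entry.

33%

Line A: sugar confectionery → 08.01; in airtight containers → 08.01.03; with no added sugar → 08.01.03.02. Scheduled 3%. No special measure applies. → 3%.
Line B: prepared meat product → 08.03; chilled → 08.03.02; with no added sugar → 08.03.02.01. Scheduled 38%. Valdor agreement on 08.03.02: wholly obtained → 16% available; preferential 16%. → 16%.
Line C: sugar confectionery → 08.01; frozen → 08.01.02; with added sugar → 08.01.02.01. Scheduled 14%. No special measure applies. → 14%.
Sum: 3% + 16% + 14% = 33%.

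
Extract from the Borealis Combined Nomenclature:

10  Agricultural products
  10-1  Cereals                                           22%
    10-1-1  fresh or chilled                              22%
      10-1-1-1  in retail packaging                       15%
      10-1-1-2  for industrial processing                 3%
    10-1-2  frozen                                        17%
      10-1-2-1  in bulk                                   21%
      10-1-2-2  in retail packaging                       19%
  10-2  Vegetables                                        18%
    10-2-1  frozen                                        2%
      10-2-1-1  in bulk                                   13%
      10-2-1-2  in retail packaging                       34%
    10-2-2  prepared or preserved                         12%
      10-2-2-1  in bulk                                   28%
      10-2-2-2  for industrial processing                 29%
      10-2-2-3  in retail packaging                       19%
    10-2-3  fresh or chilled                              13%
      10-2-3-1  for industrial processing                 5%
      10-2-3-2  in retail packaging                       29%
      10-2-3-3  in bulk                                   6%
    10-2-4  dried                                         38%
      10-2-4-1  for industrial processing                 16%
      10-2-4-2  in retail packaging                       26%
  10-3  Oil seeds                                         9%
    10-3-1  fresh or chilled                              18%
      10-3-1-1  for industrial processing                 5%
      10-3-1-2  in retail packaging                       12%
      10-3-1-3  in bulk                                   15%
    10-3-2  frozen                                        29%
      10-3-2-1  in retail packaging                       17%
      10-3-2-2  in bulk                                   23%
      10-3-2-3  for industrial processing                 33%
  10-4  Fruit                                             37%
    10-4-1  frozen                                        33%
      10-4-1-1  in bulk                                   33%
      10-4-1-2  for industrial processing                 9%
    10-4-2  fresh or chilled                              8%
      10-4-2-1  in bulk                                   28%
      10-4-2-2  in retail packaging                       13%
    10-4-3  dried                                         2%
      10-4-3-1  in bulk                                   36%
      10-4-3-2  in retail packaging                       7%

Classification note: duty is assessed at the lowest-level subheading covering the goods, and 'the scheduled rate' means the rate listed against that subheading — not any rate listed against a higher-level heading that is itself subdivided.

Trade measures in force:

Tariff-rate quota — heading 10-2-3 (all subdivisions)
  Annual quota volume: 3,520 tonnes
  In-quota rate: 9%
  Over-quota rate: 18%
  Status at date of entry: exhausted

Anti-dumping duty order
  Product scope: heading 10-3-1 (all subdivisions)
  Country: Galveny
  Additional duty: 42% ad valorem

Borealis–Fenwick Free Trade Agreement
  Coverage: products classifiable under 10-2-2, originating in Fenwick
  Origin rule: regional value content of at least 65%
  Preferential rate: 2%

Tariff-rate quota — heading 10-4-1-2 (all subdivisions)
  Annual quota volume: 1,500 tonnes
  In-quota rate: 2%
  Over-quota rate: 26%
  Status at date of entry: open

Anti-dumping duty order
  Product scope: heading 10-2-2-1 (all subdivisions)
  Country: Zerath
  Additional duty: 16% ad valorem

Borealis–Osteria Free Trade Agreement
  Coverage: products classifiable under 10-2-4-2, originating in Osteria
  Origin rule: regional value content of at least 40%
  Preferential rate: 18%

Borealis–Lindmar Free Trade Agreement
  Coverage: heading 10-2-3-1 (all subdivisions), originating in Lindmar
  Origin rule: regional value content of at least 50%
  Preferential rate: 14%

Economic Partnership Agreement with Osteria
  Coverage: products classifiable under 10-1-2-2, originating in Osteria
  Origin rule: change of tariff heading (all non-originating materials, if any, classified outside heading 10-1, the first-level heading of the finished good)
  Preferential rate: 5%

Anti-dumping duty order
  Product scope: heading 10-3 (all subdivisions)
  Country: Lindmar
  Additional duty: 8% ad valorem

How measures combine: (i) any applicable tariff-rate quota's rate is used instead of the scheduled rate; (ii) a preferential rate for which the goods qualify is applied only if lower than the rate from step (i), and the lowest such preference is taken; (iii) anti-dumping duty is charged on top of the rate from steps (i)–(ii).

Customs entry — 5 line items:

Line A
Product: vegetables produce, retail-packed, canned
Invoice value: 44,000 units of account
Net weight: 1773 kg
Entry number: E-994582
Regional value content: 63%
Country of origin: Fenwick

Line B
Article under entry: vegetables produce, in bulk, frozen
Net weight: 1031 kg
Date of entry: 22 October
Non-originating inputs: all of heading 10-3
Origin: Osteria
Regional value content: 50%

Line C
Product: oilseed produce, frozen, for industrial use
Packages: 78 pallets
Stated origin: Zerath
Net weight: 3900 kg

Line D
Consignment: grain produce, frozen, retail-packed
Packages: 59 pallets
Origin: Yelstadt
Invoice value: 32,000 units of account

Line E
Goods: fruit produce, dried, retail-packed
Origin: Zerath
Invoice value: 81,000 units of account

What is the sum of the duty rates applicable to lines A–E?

Line A: vegetables → 10-2; canned → 10-2-2; retail-packed → 10-2-2-3. Scheduled 19%. Fenwick agreement on 10-2-2: RVC < 65%. → 19%.
Line B: vegetables → 10-2; frozen → 10-2-1; in bulk → 10-2-1-1. Scheduled 13%. Osteria agreement on 10-2-4-2: 10-2-1-1 not covered; Osteria agreement on 10-1-2-2: 10-2-1-1 not covered. → 13%.
Line C: oilseed → 10-3; frozen → 10-3-2; for industrial use → 10-3-2-3. Scheduled 33%. No special measure applies. → 33%.
Line D: grain → 10-1; frozen → 10-1-2; retail-packed → 10-1-2-2. Scheduled 19%. No special measure applies. → 19%.
Line E: fruit → 10-4; dried → 10-4-3; retail-packed → 10-4-3-2. Scheduled 7%. No special measure applies. → 7%.
Sum: 19% + 13% + 33% + 19% + 7% = 91%.

91%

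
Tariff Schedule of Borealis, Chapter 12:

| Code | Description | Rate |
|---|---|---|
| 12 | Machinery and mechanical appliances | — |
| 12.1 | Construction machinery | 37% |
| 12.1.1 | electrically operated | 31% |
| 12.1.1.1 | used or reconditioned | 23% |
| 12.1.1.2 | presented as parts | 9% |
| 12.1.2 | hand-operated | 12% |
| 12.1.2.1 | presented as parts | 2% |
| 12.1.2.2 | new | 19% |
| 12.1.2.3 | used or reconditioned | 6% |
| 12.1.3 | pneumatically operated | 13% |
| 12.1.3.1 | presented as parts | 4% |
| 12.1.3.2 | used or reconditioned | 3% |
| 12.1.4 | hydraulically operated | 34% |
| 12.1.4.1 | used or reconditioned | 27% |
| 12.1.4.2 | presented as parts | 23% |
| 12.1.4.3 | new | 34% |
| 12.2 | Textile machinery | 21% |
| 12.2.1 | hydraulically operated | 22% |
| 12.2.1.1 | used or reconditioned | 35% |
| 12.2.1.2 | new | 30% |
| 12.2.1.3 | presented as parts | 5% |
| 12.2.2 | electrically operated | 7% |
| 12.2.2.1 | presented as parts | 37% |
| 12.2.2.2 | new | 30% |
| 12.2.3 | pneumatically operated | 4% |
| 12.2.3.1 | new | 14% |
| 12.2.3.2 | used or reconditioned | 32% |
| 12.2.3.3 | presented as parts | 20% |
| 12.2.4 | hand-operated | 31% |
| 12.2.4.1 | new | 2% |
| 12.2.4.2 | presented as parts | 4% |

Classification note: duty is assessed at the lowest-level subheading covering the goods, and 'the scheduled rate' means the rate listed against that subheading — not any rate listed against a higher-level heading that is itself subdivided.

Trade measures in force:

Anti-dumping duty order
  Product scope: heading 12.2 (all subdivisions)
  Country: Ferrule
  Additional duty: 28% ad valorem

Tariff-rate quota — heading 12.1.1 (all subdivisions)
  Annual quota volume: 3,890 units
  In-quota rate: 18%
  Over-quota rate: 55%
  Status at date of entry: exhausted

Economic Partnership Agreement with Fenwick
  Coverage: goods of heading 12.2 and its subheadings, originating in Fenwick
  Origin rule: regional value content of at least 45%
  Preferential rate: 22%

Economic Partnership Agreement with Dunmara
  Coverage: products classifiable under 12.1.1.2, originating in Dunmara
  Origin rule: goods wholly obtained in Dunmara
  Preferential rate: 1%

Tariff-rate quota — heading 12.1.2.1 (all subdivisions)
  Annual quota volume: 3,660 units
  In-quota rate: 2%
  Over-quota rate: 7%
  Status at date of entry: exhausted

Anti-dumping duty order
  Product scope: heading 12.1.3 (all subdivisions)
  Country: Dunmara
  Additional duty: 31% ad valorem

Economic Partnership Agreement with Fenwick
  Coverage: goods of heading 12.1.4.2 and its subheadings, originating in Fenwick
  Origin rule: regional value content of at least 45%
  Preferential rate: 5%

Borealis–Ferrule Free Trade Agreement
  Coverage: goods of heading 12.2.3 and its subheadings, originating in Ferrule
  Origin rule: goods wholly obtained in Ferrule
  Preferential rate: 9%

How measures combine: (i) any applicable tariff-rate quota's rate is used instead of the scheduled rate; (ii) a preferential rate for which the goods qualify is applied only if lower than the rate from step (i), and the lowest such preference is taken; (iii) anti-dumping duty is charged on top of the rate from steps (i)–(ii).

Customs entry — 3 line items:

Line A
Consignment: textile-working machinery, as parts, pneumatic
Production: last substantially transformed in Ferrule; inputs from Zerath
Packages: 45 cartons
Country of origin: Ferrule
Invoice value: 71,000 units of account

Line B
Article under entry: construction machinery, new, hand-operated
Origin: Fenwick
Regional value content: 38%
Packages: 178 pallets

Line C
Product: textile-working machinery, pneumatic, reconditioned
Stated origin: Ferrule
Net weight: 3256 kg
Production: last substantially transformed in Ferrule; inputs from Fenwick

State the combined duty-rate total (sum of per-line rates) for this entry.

Line A: textile-working → 12.2; pneumatic → 12.2.3; as parts → 12.2.3.3. Scheduled 20%. Ferrule agreement on 12.2.3: not wholly obtained; anti-dumping (Ferrule, 12.2): +28%; total 20% + 28% = 48%. → 48%.
Line B: construction → 12.1; hand-operated → 12.1.2; new → 12.1.2.2. Scheduled 19%. Fenwick agreement on 12.2: 12.1.2.2 not covered; Fenwick agreement on 12.1.4.2: 12.1.2.2 not covered. → 19%.
Line C: textile-working → 12.2; pneumatic → 12.2.3; reconditioned → 12.2.3.2. Scheduled 32%. Ferrule agreement on 12.2.3: not wholly obtained; anti-dumping (Ferrule, 12.2): +28%; total 32% + 28% = 60%. → 60%.
Sum: 48% + 19% + 60% = 127%.

127%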